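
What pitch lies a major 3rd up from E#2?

The third takes the letter from E up to G.
Moving 4 semitones up from E#2 (the size of a major third) reaches G##2.

G##2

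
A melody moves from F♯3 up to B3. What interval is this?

F to B spans four letter names (F-G-A-B), so the interval is some kind of fourth.
Counting semitones, F#3→B3 is 5, which is the perfect fourth.

perfect fourth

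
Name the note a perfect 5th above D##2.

The fifth takes the letter from D up to A.
Moving 7 semitones up from D##2 (the size of a perfect fifth) reaches A##2.

A##2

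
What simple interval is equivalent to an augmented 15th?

Subtracting seven from the interval number removes an octave: 15 − 7 = 8.
So an augmented fifteenth is an octave plus an augmented octave. The quality is unchanged.

augmented 8th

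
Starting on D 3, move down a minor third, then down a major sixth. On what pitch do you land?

D3 down a minor third → B2 (3 semitones).
Down a major sixth from B2: D2 (9 semitones down).

D 2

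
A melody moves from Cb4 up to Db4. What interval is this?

C to D spans two letter names (C-D): a second.
The major second spans 2 semitones, and Cb4 to Db4 is exactly 2 semitones — so this is a major second.

major second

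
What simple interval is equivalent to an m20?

Take out 2 octaves (14 from the number): 20 − 14 = 6.
That makes a minor twentieth a compound minor sixth — 2 octaves plus a minor sixth.

minor sixth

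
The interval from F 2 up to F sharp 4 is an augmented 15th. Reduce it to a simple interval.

Each octave removed subtracts seven from the number: 15 − 7 = 8.
That makes an augmented fifteenth a compound augmented octave — an octave plus an augmented octave.

augmented 8th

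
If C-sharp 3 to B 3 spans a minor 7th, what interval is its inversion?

major second

Interval numbers invert to sum to nine: 7 + 2 = 9, so a seventh inverts to a second.
Quality inverts too: minor becomes major. That makes the inversion a major second.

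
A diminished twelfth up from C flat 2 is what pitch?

Five letters up from C (plus an octave) reaches G.
A diminished twelfth is 18 semitones; 18 semitones up from Cb2 gives Gbb3.

G double-flat 3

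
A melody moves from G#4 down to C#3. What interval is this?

perfect twelfth

Descending from G#4 to C#3 is the same interval as ascending C#3 to G#4.
C to G spans five letter names (C-D-E-F-G), plus an octave: a twelfth.
Counting semitones, C#3→G#4 is 19, which is the perfect twelfth.
(Equivalently, a compound perfect fifth: a perfect fifth plus an octave.)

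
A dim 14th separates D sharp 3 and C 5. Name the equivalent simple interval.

Subtracting seven from the interval number removes an octave: 14 − 7 = 7.
That makes a diminished fourteenth a compound diminished seventh — an octave plus a diminished seventh.

diminished seventh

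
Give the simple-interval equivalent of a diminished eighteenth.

d4

Take out 2 octaves (14 from the number): 18 − 14 = 4.
That makes a diminished eighteenth a compound diminished fourth — 2 octaves plus a diminished fourth.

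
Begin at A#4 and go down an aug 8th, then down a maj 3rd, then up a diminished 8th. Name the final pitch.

Fb4

An augmented octave down from A#4 is A3.
Down a major third from A3: F3 (4 semitones down).
A diminished octave up from F3 is Fb4.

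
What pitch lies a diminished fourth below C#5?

G##4

Four letter names down from C: G.
A diminished fourth spans 4 semitones, so from C#5 the target pitch is G##4.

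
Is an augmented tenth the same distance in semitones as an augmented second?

No

17 semitones (augmented tenth) vs 3 semitones (augmented second): not equal.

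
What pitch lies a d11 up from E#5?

A6

Four letters up from E (plus an octave) reaches A.
A diminished eleventh is 16 semitones; 16 semitones up from E#5 gives A6.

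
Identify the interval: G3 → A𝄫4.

d9

G to A spans two letter names (G-A), plus an octave — that makes it a ninth of some quality.
G3 to Abb4 spans 12 semitones — two semitones narrower than the major ninth (14) — giving a diminished ninth.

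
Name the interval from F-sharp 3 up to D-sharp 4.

major sixth

F to D spans six letter names (F-G-A-B-C-D): a sixth.
F#3 to D#4 is 9 semitones, matching the major sixth exactly, so the quality is major.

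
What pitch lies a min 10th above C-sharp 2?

E 3

Three letters up from C (plus an octave) reaches E.
A minor tenth spans 15 semitones, so from C#2 the target pitch is E3.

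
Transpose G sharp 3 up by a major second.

A sharp 3

Two letter names up from G: A.
Moving 2 semitones up from G#3 (the size of a major second) reaches A#3.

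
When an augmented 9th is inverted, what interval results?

First reduce the compound augmented ninth to its simple form, an augmented second.
Interval numbers invert to sum to nine: 2 + 7 = 9, so a second inverts to a seventh.
The quality also flips — augmented becomes diminished — giving a diminished seventh.

diminished seventh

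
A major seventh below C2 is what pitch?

Db1

The seventh takes the letter from C down to D.
A major seventh is 11 semitones; 11 semitones down from C2 gives Db1.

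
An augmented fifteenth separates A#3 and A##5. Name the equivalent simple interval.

A8

Take out an octave (7 from the number): 15 − 7 = 8.
Quality carries through unchanged, so the simple form is an augmented octave.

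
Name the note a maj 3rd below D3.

Three letter names down from D: B.
Moving 4 semitones down from D3 (the size of a major third) reaches Bb2.

Bb2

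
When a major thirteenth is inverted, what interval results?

First reduce the compound major thirteenth to its simple form, a major sixth.
Inverted interval numbers add to nine, so a sixth pairs with a third (6 + 3 = 9).
Quality inverts too: major becomes minor. That makes the inversion a minor third.

minor third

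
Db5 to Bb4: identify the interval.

Descending from Db5 to Bb4 is the same interval as ascending Bb4 to Db5.
B to D spans three letter names (B-C-D): a third.
Bb4 to Db5 is 3 semitones, a half step short of the major third (4), so this is minor.

minor 3rd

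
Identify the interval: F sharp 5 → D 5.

Descending from F#5 to D5 is the same interval as ascending D5 to F#5.
D to F spans three letter names (D-E-F), so the interval is some kind of third.
D5 to F#5 is 4 semitones, matching the major third exactly, so the quality is major.

major third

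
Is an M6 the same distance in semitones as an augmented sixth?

A major sixth is 9 semitones but an augmented sixth is 10 semitones — different sizes.

No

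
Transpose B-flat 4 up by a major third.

D 5

Three letter names up from B: D.
Moving 4 semitones up from Bb4 (the size of a major third) reaches D5.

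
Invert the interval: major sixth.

Interval numbers invert to sum to nine: 6 + 3 = 9, so a sixth inverts to a third.
Quality inverts too: major becomes minor. That makes the inversion a minor third.

m3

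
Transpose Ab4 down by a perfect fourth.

Counting four letter names down from A lands on E.
A perfect fourth spans 5 semitones, so from Ab4 the target pitch is Eb4.

Eb4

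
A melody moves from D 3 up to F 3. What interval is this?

D to F spans three letter names (D-E-F) — that makes it a third of some quality.
D3 to F3 is 3 semitones, a half step short of the major third (4), so this is minor.

minor 3rd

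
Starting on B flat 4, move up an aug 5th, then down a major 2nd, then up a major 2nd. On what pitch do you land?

F sharp 5

Up an augmented fifth from Bb4: F#5 (8 semitones up).
A major second down from F#5 is E5.
E5 up a major second → F#5 (2 semitones).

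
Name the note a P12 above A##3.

E##5

Counting five letter names plus an octave up from A lands on E.
A perfect twelfth is 19 semitones; 19 semitones up from A##3 gives E##5.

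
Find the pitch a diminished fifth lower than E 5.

A-sharp 4

Counting five letter names down from E lands on A.
Moving 6 semitones down from E5 (the size of a diminished fifth) reaches A#4.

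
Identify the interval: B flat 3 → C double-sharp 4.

doubly augmented second

B to C spans two letter names (B-C) — that makes it a second of some quality.
A major second would be 2 semitones; Bb3 to C##4 is 4, two semitones wider, so the interval is doubly augmented.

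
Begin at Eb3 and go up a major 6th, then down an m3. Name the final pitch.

Up a major sixth from Eb3: C4 (9 semitones up).
Down a minor third from C4: A3 (3 semitones down).

A3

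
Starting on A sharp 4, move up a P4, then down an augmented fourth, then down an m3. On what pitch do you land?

F sharp 4

Up a perfect fourth from A#4: D#5 (5 semitones up).
Down an augmented fourth from D#5: A4 (6 semitones down).
A4 down a minor third → F#4 (3 semitones).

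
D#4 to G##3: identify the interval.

Descending from D#4 to G##3 is the same interval as ascending G##3 to D#4.
G to D spans five letter names (G-A-B-C-D) — that makes it a fifth of some quality.
G##3 to D#4 spans 6 semitones — one semitone narrower than the perfect fifth (7) — giving a diminished fifth.

diminished fifth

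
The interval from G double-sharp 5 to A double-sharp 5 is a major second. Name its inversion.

minor 7th

Inverted interval numbers add to nine, so a second pairs with a seventh (2 + 7 = 9).
The quality also flips — major becomes minor — giving a minor seventh.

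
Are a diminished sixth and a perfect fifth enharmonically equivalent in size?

Yes

A diminished sixth spans 7 semitones, and a perfect fifth also spans 7 semitones — they're enharmonic.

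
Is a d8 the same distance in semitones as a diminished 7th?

No

11 semitones (diminished octave) vs 9 semitones (diminished seventh): not equal.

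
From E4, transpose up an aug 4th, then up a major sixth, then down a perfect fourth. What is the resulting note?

E4 up an augmented fourth → A#4 (6 semitones).
A#4 up a major sixth → F##5 (9 semitones).
F##5 down a perfect fourth → C##5 (5 semitones).

C##5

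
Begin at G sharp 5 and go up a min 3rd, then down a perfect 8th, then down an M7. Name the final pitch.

C 4

Up a minor third from G#5: B5 (3 semitones up).
Down a perfect octave from B5: B4 (12 semitones down).
B4 down a major seventh → C4 (11 semitones).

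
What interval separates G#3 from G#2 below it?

Descending from G#3 to G#2 is the same interval as ascending G#2 to G#3.
G to G is the same letter name, plus an octave: an octave.
G#2 to G#3 is 12 semitones, matching the perfect octave exactly, so the quality is perfect.

perfect octave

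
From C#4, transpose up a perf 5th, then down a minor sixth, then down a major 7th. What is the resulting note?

C#3

Up a perfect fifth from C#4: G#4 (7 semitones up).
G#4 down a minor sixth → B#3 (8 semitones).
Down a major seventh from B#3: C#3 (11 semitones down).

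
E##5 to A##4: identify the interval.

Descending from E##5 to A##4 is the same interval as ascending A##4 to E##5.
A to E spans five letter names (A-B-C-D-E), so the interval is some kind of fifth.
A##4 to E##5 is 7 semitones, matching the perfect fifth exactly, so the quality is perfect.

P5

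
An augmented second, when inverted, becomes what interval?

The rule of nine gives the new number: 9 − 2 = 7, so a second becomes a seventh.
Quality inverts too: augmented becomes diminished. That makes the inversion a diminished seventh.

d7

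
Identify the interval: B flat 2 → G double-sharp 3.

doubly augmented sixth

B to G spans six letter names (B-C-D-E-F-G): a sixth.
A major sixth would be 9 semitones; Bb2 to G##3 is 11, two semitones wider, so the interval is doubly augmented.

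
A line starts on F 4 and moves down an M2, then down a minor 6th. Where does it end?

G 3

A major second down from F4 is Eb4.
A minor sixth down from Eb4 is G3.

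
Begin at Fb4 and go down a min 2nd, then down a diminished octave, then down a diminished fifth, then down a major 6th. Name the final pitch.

C#2

A minor second down from Fb4 is Eb4.
Eb4 down a diminished octave → E3 (11 semitones).
Down a diminished fifth from E3: A#2 (6 semitones down).
Down a major sixth from A#2: C#2 (9 semitones down).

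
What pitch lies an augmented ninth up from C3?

The ninth's letter: C up two letter names plus an octave → D.
Moving 15 semitones up from C3 (the size of an augmented ninth) reaches D#4.

D#4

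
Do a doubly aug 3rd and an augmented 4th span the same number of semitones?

Yes

A doubly augmented third spans 6 semitones, and an augmented fourth also spans 6 semitones — they're enharmonic.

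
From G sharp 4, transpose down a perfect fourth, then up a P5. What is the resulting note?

A sharp 4

Down a perfect fourth from G#4: D#4 (5 semitones down).
A perfect fifth up from D#4 is A#4.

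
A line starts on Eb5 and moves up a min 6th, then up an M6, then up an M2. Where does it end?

Bb6

Eb5 up a minor sixth → Cb6 (8 semitones).
Cb6 up a major sixth → Ab6 (9 semitones).
Ab6 up a major second → Bb6 (2 semitones).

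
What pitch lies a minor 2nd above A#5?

B5

The second takes the letter from A up to B.
Moving 1 semitone up from A#5 (the size of a minor second) reaches B5.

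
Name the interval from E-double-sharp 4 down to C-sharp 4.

augmented third

Descending from E##4 to C#4 is the same interval as ascending C#4 to E##4.
C to E spans three letter names (C-D-E): a third.
C#4 to E##4 spans 5 semitones — one semitone wider than the major third (4) — giving an augmented third.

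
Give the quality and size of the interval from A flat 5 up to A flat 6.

A to A is the same letter name, plus an octave: an octave.
The perfect octave spans 12 semitones, and Ab5 to Ab6 is exactly 12 semitones — so this is a perfect octave.

perfect octave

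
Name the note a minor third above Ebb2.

Counting three letter names up from E lands on G.
A minor third is 3 semitones; 3 semitones up from Ebb2 gives Gbb2.

Gbb2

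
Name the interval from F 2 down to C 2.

Descending from F2 to C2 is the same interval as ascending C2 to F2.
C to F spans four letter names (C-D-E-F) — that makes it a fourth of some quality.
C2 to F2 is 5 semitones, matching the perfect fourth exactly, so the quality is perfect.

P4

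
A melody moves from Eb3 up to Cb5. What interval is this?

minor 13th

E to C spans six letter names (E-F-G-A-B-C), plus an octave, so the interval is some kind of thirteenth.
Eb3 to Cb5 is 20 semitones, a half step short of the major thirteenth (21), so this is minor.
(Equivalently, a compound minor sixth: a minor sixth plus an octave.)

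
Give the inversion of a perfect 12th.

First reduce the compound perfect twelfth to its simple form, a perfect fifth.
The rule of nine gives the new number: 9 − 5 = 4, so a fifth becomes a fourth.
Quality inverts too: perfect stays perfect. That makes the inversion a perfect fourth.

P4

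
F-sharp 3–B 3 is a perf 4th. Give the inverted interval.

perfect 5th

The rule of nine gives the new number: 9 − 4 = 5, so a fourth becomes a fifth.
And perfect stays perfect under inversion, so we get a perfect fifth.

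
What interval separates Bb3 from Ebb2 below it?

A12

Descending from Bb3 to Ebb2 is the same interval as ascending Ebb2 to Bb3.
E to B spans five letter names (E-F-G-A-B), plus an octave — that makes it a twelfth of some quality.
Ebb2 to Bb3 spans 20 semitones — one semitone wider than the perfect twelfth (19) — giving an augmented twelfth.
(Equivalently, a compound augmented fifth: an augmented fifth plus an octave.)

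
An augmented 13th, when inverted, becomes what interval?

First reduce the compound augmented thirteenth to its simple form, an augmented sixth.
Interval numbers invert to sum to nine: 6 + 3 = 9, so a sixth inverts to a third.
And augmented becomes diminished under inversion, so we get a diminished third.

diminished 3rd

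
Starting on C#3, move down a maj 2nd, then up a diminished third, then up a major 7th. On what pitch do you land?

C#3 down a major second → B2 (2 semitones).
Up a diminished third from B2: Db3 (2 semitones up).
Up a major seventh from Db3: C4 (11 semitones up).

C4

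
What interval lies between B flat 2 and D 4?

B to D spans three letter names (B-C-D), plus an octave: a tenth.
Counting semitones, Bb2→D4 is 16, which is the major tenth.
(Equivalently, a compound major third: a major third plus an octave.)

major 10th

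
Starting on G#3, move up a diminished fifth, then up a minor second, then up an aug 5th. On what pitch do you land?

B4

G#3 up a diminished fifth → D4 (6 semitones).
Up a minor second from D4: Eb4 (1 semitone up).
Eb4 up an augmented fifth → B4 (8 semitones).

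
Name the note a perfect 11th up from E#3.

A#4

Four letters up from E (plus an octave) reaches A.
Moving 17 semitones up from E#3 (the size of a perfect eleventh) reaches A#4.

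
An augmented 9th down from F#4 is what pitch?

Counting two letter names plus an octave down from F lands on E.
Moving 15 semitones down from F#4 (the size of an augmented ninth) reaches Eb3.

Eb3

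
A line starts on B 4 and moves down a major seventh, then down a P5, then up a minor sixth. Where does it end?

Down a major seventh from B4: C4 (11 semitones down).
Down a perfect fifth from C4: F3 (7 semitones down).
F3 up a minor sixth → Db4 (8 semitones).

D flat 4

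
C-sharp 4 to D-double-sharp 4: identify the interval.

augmented second

C to D spans two letter names (C-D), so the interval is some kind of second.
A major second would be 2 semitones; C#4 to D##4 is 3, one semitone wider, so the interval is augmented.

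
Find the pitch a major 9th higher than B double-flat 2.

C flat 4

Two letters up from B (plus an octave) reaches C.
Moving 14 semitones up from Bbb2 (the size of a major ninth) reaches Cb4.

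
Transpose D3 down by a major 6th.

F2

The sixth takes the letter from D down to F.
Moving 9 semitones down from D3 (the size of a major sixth) reaches F2.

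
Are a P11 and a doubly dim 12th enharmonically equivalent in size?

Yes

Both span 17 semitones: a perfect eleventh and a doubly diminished twelfth are the same chromatic distance.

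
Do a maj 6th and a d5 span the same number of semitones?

A major sixth spans 9 semitones; a diminished fifth spans 6 semitones. They differ by 3.

No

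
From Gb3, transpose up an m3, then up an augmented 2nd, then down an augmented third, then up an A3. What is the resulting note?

Gb3 up a minor third → Bbb3 (3 semitones).
Bbb3 up an augmented second → C4 (3 semitones).
C4 down an augmented third → Abb3 (5 semitones).
Up an augmented third from Abb3: C4 (5 semitones up).

C4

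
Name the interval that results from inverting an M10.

minor 6th

First reduce the compound major tenth to its simple form, a major third.
The rule of nine gives the new number: 9 − 3 = 6, so a third becomes a sixth.
And major becomes minor under inversion, so we get a minor sixth.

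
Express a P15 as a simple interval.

Subtracting seven from the interval number removes an octave: 15 − 7 = 8.
That makes a perfect fifteenth a compound perfect octave — an octave plus a perfect octave.

perfect 8th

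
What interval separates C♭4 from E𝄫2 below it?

major thirteenth

Descending from Cb4 to Ebb2 is the same interval as ascending Ebb2 to Cb4.
E to C spans six letter names (E-F-G-A-B-C), plus an octave — that makes it a thirteenth of some quality.
Counting semitones, Ebb2→Cb4 is 21, which is the major thirteenth.
(Equivalently, a compound major sixth: a major sixth plus an octave.)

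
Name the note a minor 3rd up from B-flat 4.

D-flat 5

Counting three letter names up from B lands on D.
Moving 3 semitones up from Bb4 (the size of a minor third) reaches Db5.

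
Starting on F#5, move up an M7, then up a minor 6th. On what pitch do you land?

Up a major seventh from F#5: E#6 (11 semitones up).
E#6 up a minor sixth → C#7 (8 semitones).

C#7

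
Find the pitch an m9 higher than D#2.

Two letters up from D (plus an octave) reaches E.
A minor ninth spans 13 semitones, so from D#2 the target pitch is E3.

E3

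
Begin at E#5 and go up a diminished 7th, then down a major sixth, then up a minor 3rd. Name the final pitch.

Ab5

E#5 up a diminished seventh → D6 (9 semitones).
D6 down a major sixth → F5 (9 semitones).
Up a minor third from F5: Ab5 (3 semitones up).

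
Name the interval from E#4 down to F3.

Descending from E#4 to F3 is the same interval as ascending F3 to E#4.
F to E spans seven letter names (F-G-A-B-C-D-E), so the interval is some kind of seventh.
A major seventh would be 11 semitones; F3 to E#4 is 12, one semitone wider, so the interval is augmented.

A7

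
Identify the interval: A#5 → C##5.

minor sixth

Descending from A#5 to C##5 is the same interval as ascending C##5 to A#5.
C to A spans six letter names (C-D-E-F-G-A): a sixth.
At 8 semitones, C##5→A#5 falls one short of a major sixth: minor.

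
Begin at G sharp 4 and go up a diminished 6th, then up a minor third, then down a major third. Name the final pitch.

E double-flat 5

Up a diminished sixth from G#4: Eb5 (7 semitones up).
Eb5 up a minor third → Gb5 (3 semitones).
A major third down from Gb5 is Ebb5.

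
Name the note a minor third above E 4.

G 4

Three letter names up from E: G.
A minor third spans 3 semitones, so from E4 the target pitch is G4.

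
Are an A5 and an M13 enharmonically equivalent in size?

No

An augmented fifth is 8 semitones but a major thirteenth is 21 semitones — different sizes.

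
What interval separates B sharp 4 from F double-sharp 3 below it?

perfect 11th

Descending from B#4 to F##3 is the same interval as ascending F##3 to B#4.
F to B spans four letter names (F-G-A-B), plus an octave, so the interval is some kind of eleventh.
Counting semitones, F##3→B#4 is 17, which is the perfect eleventh.
(Equivalently, a compound perfect fourth: a perfect fourth plus an octave.)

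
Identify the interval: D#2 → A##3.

D to A spans five letter names (D-E-F-G-A), plus an octave, so the interval is some kind of twelfth.
D#2 to A##3 spans 20 semitones — one semitone wider than the perfect twelfth (19) — giving an augmented twelfth.
(Equivalently, a compound augmented fifth: an augmented fifth plus an octave.)

augmented 12th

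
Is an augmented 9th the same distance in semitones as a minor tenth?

Both span 15 semitones: an augmented ninth and a minor tenth are the same chromatic distance.

Yes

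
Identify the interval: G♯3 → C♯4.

G to C spans four letter names (G-A-B-C), so the interval is some kind of fourth.
The perfect fourth spans 5 semitones, and G#3 to C#4 is exactly 5 semitones — so this is a perfect fourth.

P4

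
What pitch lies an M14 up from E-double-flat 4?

D-flat 6

Counting seven letter names plus an octave up from E lands on D.
A major fourteenth spans 23 semitones, so from Ebb4 the target pitch is Db6.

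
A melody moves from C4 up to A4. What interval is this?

major sixth

C to A spans six letter names (C-D-E-F-G-A) — that makes it a sixth of some quality.
Counting semitones, C4→A4 is 9, which is the major sixth.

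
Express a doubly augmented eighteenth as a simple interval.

Take out 2 octaves (14 from the number): 18 − 14 = 4.
Quality carries through unchanged, so the simple form is a doubly augmented fourth.

AA4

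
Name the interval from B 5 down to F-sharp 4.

Descending from B5 to F#4 is the same interval as ascending F#4 to B5.
F to B spans four letter names (F-G-A-B), plus an octave — that makes it an eleventh of some quality.
The perfect eleventh spans 17 semitones, and F#4 to B5 is exactly 17 semitones — so this is a perfect eleventh.
(Equivalently, a compound perfect fourth: a perfect fourth plus an octave.)

perfect eleventh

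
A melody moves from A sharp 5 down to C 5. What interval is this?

augmented sixth

Descending from A#5 to C5 is the same interval as ascending C5 to A#5.
C to A spans six letter names (C-D-E-F-G-A): a sixth.
C5 to A#5 spans 10 semitones — one semitone wider than the major sixth (9) — giving an augmented sixth.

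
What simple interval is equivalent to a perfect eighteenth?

P4

Each octave removed subtracts seven from the number: 18 − 14 = 4.
That makes a perfect eighteenth a compound perfect fourth — 2 octaves plus a perfect fourth.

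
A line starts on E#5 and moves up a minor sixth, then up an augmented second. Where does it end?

D##6

Up a minor sixth from E#5: C#6 (8 semitones up).
Up an augmented second from C#6: D##6 (3 semitones up).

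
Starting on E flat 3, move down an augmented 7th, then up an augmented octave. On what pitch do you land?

Down an augmented seventh from Eb3: Fbb2 (12 semitones down).
Fbb2 up an augmented octave → Fb3 (13 semitones).

F flat 3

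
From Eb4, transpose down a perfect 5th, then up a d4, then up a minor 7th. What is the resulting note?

Cbb5

Down a perfect fifth from Eb4: Ab3 (7 semitones down).
Ab3 up a diminished fourth → Dbb4 (4 semitones).
Up a minor seventh from Dbb4: Cbb5 (10 semitones up).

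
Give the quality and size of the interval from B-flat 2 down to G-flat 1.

Descending from Bb2 to Gb1 is the same interval as ascending Gb1 to Bb2.
G to B spans three letter names (G-A-B), plus an octave: a tenth.
Counting semitones, Gb1→Bb2 is 16, which is the major tenth.
(Equivalently, a compound major third: a major third plus an octave.)

M10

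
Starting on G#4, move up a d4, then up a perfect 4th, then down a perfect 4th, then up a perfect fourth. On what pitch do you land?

Up a diminished fourth from G#4: C5 (4 semitones up).
C5 up a perfect fourth → F5 (5 semitones).
A perfect fourth down from F5 is C5.
C5 up a perfect fourth → F5 (5 semitones).

F5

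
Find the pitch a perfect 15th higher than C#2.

C#4

The letter stays C (same as the start), shifted two octaves up.
Moving 24 semitones up from C#2 (the size of a perfect fifteenth) reaches C#4.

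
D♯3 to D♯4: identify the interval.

D to D is the same letter name, plus an octave: an octave.
D#3 to D#4 is 12 semitones, matching the perfect octave exactly, so the quality is perfect.

perfect octave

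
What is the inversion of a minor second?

Interval numbers invert to sum to nine: 2 + 7 = 9, so a second inverts to a seventh.
Quality inverts too: minor becomes major. That makes the inversion a major seventh.

major 7th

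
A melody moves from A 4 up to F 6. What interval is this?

A to F spans six letter names (A-B-C-D-E-F), plus an octave, so the interval is some kind of thirteenth.
A4 to F6 is 20 semitones, a half step short of the major thirteenth (21), so this is minor.
(Equivalently, a compound minor sixth: a minor sixth plus an octave.)

minor 13th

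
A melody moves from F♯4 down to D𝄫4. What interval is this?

Descending from F#4 to Dbb4 is the same interval as ascending Dbb4 to F#4.
D to F spans three letter names (D-E-F): a third.
The major third is 4 semitones; here we have 6, two semitones wider: doubly augmented.

doubly augmented third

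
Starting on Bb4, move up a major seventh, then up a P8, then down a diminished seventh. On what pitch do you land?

B#5

A major seventh up from Bb4 is A5.
A5 up a perfect octave → A6 (12 semitones).
A6 down a diminished seventh → B#5 (9 semitones).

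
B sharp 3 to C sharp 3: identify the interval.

major seventh

Descending from B#3 to C#3 is the same interval as ascending C#3 to B#3.
C to B spans seven letter names (C-D-E-F-G-A-B) — that makes it a seventh of some quality.
C#3 to B#3 is 11 semitones, matching the major seventh exactly, so the quality is major.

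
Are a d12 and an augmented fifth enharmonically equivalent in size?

A diminished twelfth spans 18 semitones; an augmented fifth spans 8 semitones. They differ by 10.

No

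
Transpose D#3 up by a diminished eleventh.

Counting four letter names plus an octave up from D lands on G.
Moving 16 semitones up from D#3 (the size of a diminished eleventh) reaches G4.

G4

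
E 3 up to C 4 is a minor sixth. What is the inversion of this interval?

The rule of nine gives the new number: 9 − 6 = 3, so a sixth becomes a third.
The quality also flips — minor becomes major — giving a major third.

major third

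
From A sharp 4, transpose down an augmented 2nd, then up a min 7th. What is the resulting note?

Down an augmented second from A#4: G4 (3 semitones down).
A minor seventh up from G4 is F5.

F 5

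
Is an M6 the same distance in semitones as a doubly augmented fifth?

Both span 9 semitones: a major sixth and a doubly augmented fifth are the same chromatic distance.

Yes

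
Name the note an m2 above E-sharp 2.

The second takes the letter from E up to F.
Moving 1 semitone up from E#2 (the size of a minor second) reaches F#2.

F-sharp 2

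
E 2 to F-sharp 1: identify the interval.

Descending from E2 to F#1 is the same interval as ascending F#1 to E2.
F to E spans seven letter names (F-G-A-B-C-D-E) — that makes it a seventh of some quality.
A major seventh would be 11 semitones, but F#1 to E2 is 10 — one semitone narrower, making it a minor seventh.

minor 7th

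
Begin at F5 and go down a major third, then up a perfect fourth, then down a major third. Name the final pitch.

A major third down from F5 is Db5.
A perfect fourth up from Db5 is Gb5.
A major third down from Gb5 is Ebb5.

Ebb5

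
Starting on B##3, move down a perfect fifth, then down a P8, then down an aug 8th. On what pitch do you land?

A perfect fifth down from B##3 is E##3.
E##3 down a perfect octave → E##2 (12 semitones).
Down an augmented octave from E##2: E#1 (13 semitones down).

E#1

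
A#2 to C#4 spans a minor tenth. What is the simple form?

Subtracting seven from the interval number removes an octave: 10 − 7 = 3.
Quality carries through unchanged, so the simple form is a minor third.

minor third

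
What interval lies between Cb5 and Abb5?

m6

C to A spans six letter names (C-D-E-F-G-A): a sixth.
A major sixth would be 9 semitones, but Cb5 to Abb5 is 8 — one semitone narrower, making it a minor sixth.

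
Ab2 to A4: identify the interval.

A to A is the same letter name, plus 2 octaves, so the interval is some kind of fifteenth.
The perfect fifteenth is 24 semitones; here we have 25, one semitone wider: augmented.
(Equivalently, a compound augmented octave: an augmented octave plus an octave.)

augmented fifteenth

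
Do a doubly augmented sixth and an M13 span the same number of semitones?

No

11 semitones (doubly augmented sixth) vs 21 semitones (major thirteenth): not equal.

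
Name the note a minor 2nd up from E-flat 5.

F-flat 5

Counting two letter names up from E lands on F.
Moving 1 semitone up from Eb5 (the size of a minor second) reaches Fb5.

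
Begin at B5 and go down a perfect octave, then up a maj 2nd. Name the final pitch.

B5 down a perfect octave → B4 (12 semitones).
Up a major second from B4: C#5 (2 semitones up).

C#5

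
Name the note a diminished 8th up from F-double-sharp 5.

F-sharp 6

For an octave the letter name doesn't change: still F, an octave up.
Moving 11 semitones up from F##5 (the size of a diminished octave) reaches F#6.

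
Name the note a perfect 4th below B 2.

Four letter names down from B: F.
A perfect fourth is 5 semitones; 5 semitones down from B2 gives F#2.

F-sharp 2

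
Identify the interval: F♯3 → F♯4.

perfect octave

F to F is the same letter name, plus an octave — that makes it an octave of some quality.
F#3 to F#4 is 12 semitones, matching the perfect octave exactly, so the quality is perfect.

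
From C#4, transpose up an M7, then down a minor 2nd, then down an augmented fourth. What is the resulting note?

E#4

C#4 up a major seventh → B#4 (11 semitones).
B#4 down a minor second → A##4 (1 semitone).
A##4 down an augmented fourth → E#4 (6 semitones).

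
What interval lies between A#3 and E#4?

P5

A to E spans five letter names (A-B-C-D-E): a fifth.
Counting semitones, A#3→E#4 is 7, which is the perfect fifth.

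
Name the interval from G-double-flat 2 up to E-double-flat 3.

G to E spans six letter names (G-A-B-C-D-E), so the interval is some kind of sixth.
Gbb2 to Ebb3 is 9 semitones, matching the major sixth exactly, so the quality is major.

major 6th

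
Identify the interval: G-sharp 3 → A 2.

major seventh

Descending from G#3 to A2 is the same interval as ascending A2 to G#3.
A to G spans seven letter names (A-B-C-D-E-F-G), so the interval is some kind of seventh.
Counting semitones, A2→G#3 is 11, which is the major seventh.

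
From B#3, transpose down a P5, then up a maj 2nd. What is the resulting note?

Down a perfect fifth from B#3: E#3 (7 semitones down).
Up a major second from E#3: F##3 (2 semitones up).

F##3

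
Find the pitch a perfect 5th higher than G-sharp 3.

D-sharp 4

The fifth takes the letter from G up to D.
Moving 7 semitones up from G#3 (the size of a perfect fifth) reaches D#4.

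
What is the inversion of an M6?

Inverted interval numbers add to nine, so a sixth pairs with a third (6 + 3 = 9).
The quality also flips — major becomes minor — giving a minor third.

m3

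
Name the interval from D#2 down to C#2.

M2

Descending from D#2 to C#2 is the same interval as ascending C#2 to D#2.
C to D spans two letter names (C-D), so the interval is some kind of second.
The major second spans 2 semitones, and C#2 to D#2 is exactly 2 semitones — so this is a major second.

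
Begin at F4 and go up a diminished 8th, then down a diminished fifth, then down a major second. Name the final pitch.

Up a diminished octave from F4: Fb5 (11 semitones up).
Fb5 down a diminished fifth → Bb4 (6 semitones).
Bb4 down a major second → Ab4 (2 semitones).

Ab4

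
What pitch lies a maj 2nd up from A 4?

Counting two letter names up from A lands on B.
Moving 2 semitones up from A4 (the size of a major second) reaches B4.

B 4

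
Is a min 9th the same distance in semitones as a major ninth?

No

A minor ninth is 13 semitones but a major ninth is 14 semitones — different sizes.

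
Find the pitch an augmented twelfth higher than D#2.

A##3

The twelfth's letter: D up five letter names plus an octave → A.
An augmented twelfth spans 20 semitones, so from D#2 the target pitch is A##3.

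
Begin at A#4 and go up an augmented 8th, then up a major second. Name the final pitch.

B##5

An augmented octave up from A#4 is A##5.
A major second up from A##5 is B##5.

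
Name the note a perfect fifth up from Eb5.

Five letter names up from E: B.
Moving 7 semitones up from Eb5 (the size of a perfect fifth) reaches Bb5.

Bb5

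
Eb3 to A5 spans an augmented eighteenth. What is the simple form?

Each octave removed subtracts seven from the number: 18 − 14 = 4.
That makes an augmented eighteenth a compound augmented fourth — 2 octaves plus an augmented fourth.

augmented fourth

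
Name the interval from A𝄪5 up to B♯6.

A to B spans two letter names (A-B), plus an octave — that makes it a ninth of some quality.
A##5 to B#6 is 13 semitones, a half step short of the major ninth (14), so this is minor.
(Equivalently, a compound minor second: a minor second plus an octave.)

m9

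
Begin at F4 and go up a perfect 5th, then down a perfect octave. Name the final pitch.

C4

F4 up a perfect fifth → C5 (7 semitones).
A perfect octave down from C5 is C4.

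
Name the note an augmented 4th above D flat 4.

G 4

Four letter names up from D: G.
An augmented fourth is 6 semitones; 6 semitones up from Db4 gives G4.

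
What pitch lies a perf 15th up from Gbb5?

Gbb7

The letter stays G (same as the start), shifted two octaves up.
Moving 24 semitones up from Gbb5 (the size of a perfect fifteenth) reaches Gbb7.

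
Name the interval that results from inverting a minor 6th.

Inverted interval numbers add to nine, so a sixth pairs with a third (6 + 3 = 9).
The quality also flips — minor becomes major — giving a major third.

major third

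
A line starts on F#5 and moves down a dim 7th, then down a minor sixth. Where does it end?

B##3

Down a diminished seventh from F#5: G##4 (9 semitones down).
A minor sixth down from G##4 is B##3.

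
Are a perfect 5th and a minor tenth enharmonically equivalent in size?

A perfect fifth is 7 semitones but a minor tenth is 15 semitones — different sizes.

No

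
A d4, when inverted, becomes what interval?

augmented fifth

The rule of nine gives the new number: 9 − 4 = 5, so a fourth becomes a fifth.
The quality also flips — diminished becomes augmented — giving an augmented fifth.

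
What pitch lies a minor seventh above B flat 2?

Seven letter names up from B: A.
Moving 10 semitones up from Bb2 (the size of a minor seventh) reaches Ab3.

A flat 3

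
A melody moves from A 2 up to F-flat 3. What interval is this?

diminished 6th

A to F spans six letter names (A-B-C-D-E-F) — that makes it a sixth of some quality.
A major sixth would be 9 semitones; A2 to Fb3 is 7, two semitones narrower, so the interval is diminished.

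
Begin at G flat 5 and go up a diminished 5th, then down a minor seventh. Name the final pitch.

A diminished fifth up from Gb5 is Dbb6.
Down a minor seventh from Dbb6: Ebb5 (10 semitones down).

E double-flat 5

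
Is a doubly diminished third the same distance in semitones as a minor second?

A doubly diminished third = 1 semitone = a minor second; enharmonically equal.

Yes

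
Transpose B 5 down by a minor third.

Counting three letter names down from B lands on G.
Moving 3 semitones down from B5 (the size of a minor third) reaches G#5.

G sharp 5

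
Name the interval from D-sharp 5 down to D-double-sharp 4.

diminished 8th

Descending from D#5 to D##4 is the same interval as ascending D##4 to D#5.
D to D is the same letter name, plus an octave — that makes it an octave of some quality.
D##4 to D#5 spans 11 semitones — one semitone narrower than the perfect octave (12) — giving a diminished octave.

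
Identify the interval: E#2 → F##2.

major second

E to F spans two letter names (E-F): a second.
Counting semitones, E#2→F##2 is 2, which is the major second.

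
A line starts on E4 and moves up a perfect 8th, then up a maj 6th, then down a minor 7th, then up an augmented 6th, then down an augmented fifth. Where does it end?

E#5

E4 up a perfect octave → E5 (12 semitones).
Up a major sixth from E5: C#6 (9 semitones up).
A minor seventh down from C#6 is D#5.
An augmented sixth up from D#5 is B##5.
Down an augmented fifth from B##5: E#5 (8 semitones down).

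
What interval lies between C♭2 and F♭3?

perfect 11th

C to F spans four letter names (C-D-E-F), plus an octave: an eleventh.
Cb2 to Fb3 is 17 semitones, matching the perfect eleventh exactly, so the quality is perfect.
(Equivalently, a compound perfect fourth: a perfect fourth plus an octave.)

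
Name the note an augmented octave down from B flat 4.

An octave keeps the letter name B, an octave down from B.
Moving 13 semitones down from Bb4 (the size of an augmented octave) reaches Bbb3.

B double-flat 3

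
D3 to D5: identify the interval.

perfect 15th

D to D is the same letter name, plus 2 octaves — that makes it a fifteenth of some quality.
D3 to D5 is 24 semitones, matching the perfect fifteenth exactly, so the quality is perfect.
(Equivalently, a compound perfect octave: a perfect octave plus an octave.)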